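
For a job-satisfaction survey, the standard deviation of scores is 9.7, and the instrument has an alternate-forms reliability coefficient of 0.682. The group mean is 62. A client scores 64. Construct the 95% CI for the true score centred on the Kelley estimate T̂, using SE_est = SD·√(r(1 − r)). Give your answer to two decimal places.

Estimated true score = 0.6820×64 + (1 − 0.6820)×62 ≈ 63.3640
SE_est = 9.7000·√[r(1 − r)] ≈ 4.5173
95% CI: 63.3640 ± 8.8539 ≈ (54.5101, 72.2179)

[54.51, 72.22]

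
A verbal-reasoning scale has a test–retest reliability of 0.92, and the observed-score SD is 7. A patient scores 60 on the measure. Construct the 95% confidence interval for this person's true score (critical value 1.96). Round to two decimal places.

SEM = 7.000·√(1 − 0.920) ≈ 1.980
1.96 · SEM ≈ 3.881
CI = 60 ± 3.881 → [56.119, 63.881]

[56.12, 63.88]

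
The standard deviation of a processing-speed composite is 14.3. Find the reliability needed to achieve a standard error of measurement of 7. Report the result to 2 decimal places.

r = 1 − (7.0000/14.3)² ≃ 1 − 0.2396 ≃ 0.7604

0.76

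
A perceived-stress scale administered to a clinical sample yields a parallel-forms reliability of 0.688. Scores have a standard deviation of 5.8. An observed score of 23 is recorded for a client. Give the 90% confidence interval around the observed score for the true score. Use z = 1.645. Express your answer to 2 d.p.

SEM = 5.800*√(1 − 0.688) ≃ 3.240
Half-width = 1.645*3.240 ≃ 5.329
Interval: (17.671, 28.329)

[17.67, 28.33]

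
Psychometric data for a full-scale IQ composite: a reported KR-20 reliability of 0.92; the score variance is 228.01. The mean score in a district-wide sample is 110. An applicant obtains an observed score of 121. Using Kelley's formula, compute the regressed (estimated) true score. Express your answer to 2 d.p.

T̂ = 0.9200(121) + 0.0800(110) ≃ 120.1200

120.12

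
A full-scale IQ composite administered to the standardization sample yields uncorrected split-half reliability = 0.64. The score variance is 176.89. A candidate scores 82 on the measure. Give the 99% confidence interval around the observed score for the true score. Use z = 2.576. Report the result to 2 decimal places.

SD = √176.89 ≈ 13.300
Full-length reliability (Spearman-Brown) = 2(0.64)/(1+0.64) ≈ 0.780
SEM = 13.300 * √(1 − 0.780) = 13.300 * √0.220 ≈ 13.300 * 0.469 ≈ 6.231
Half-width = 2.576*6.231 ≈ 16.052
99% CI: 82 ± 16.052 = [65.948, 98.052]

[65.95, 98.05]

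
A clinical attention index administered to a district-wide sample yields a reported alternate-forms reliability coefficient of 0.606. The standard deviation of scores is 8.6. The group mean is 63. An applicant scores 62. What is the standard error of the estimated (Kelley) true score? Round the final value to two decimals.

SE_est = SD · √(r(1 − r)) = 8.6000 · √0.2388 ≈ 8.6000 · 0.4886 ≈ 4.2023

4.20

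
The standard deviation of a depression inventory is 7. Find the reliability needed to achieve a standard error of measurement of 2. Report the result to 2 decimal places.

0.92

r = 1 − (2.00000/7)² ≈ 1 − 0.08163 ≈ 0.91837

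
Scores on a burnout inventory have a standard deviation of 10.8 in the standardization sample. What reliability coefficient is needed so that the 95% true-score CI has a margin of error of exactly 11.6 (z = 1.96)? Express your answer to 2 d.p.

0.70

Required SEM = 11.6 / 1.96 ≈ 5.91837
r = 1 − (SEM / SD)² = 1 − (5.91837 / 10.8)² ≈ 1 − 0.30030 ≈ 0.69970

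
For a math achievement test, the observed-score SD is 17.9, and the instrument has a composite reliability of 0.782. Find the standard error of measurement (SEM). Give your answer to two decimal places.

The standard error of measurement is 17.900·√(1 − 0.782) ≈ 17.900·0.467 ≈ 8.358.

8.36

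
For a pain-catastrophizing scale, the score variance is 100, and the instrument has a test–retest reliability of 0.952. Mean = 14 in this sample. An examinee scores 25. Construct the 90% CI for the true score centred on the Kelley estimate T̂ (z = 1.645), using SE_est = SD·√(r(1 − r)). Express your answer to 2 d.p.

σ = 100^(1/2) = 10.0000
T̂ = r·X + (1 − r)·M = 0.9520×25 + 0.0480×14 = 23.8000 + 0.6720 ≈ 24.4720
SE_est = SD × √(r(1 − r)) = 10.0000 × √0.0457 ≈ 10.0000 × 0.2138 ≈ 2.1377
CI = 24.4720 ± 1.645 × 2.1377 → [20.9555, 27.9885]

[20.96, 27.99]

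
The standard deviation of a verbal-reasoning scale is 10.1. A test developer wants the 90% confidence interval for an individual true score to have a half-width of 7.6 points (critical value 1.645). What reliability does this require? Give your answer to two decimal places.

0.79

Required SEM = 7.6 / 1.645 ≈ 4.62006
Required reliability = 1 − (SEM/SD)² = 1 − 0.20924 ≈ 0.79076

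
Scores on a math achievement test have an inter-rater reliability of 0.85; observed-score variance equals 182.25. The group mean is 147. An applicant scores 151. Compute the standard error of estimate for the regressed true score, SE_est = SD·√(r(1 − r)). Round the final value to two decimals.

SD = √182.25 = 13.500
SE_est = 13.500·√(0.850·0.150) ≈ 4.820

4.82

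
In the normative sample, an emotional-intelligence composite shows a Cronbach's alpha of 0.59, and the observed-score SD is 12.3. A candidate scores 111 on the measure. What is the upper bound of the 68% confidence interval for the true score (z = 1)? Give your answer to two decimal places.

SEM = 12.3000 × √(1 − 0.5900) = 12.3000 × √0.4100 ≈ 12.3000 × 0.6403 ≈ 7.8758
Half-width = 1×7.8758 ≈ 7.8758
Upper limit = 111 + 7.8758 ≈ 118.8758

118.88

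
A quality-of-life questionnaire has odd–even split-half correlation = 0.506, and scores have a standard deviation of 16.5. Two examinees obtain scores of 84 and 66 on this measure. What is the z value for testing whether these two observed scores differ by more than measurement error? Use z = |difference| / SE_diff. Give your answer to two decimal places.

Full-length reliability (Spearman-Brown) = 2(0.506)/(1+0.506) ≈ 0.6720
SEM = 16.5000×√(1 − 0.6720) ≈ 9.4501
SE_diff = SEM × √2 ≈ 9.4501 × 1.4142 ≈ 13.3644
z = 18 / 13.3644 ≈ 1.3469

1.35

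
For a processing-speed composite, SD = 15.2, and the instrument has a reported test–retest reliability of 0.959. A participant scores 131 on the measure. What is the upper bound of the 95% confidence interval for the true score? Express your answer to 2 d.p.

SEM = 15.200 × √(1 − 0.959) = 15.200 × √0.041 ≈ 15.200 × 0.202 ≈ 3.078
1.96 × SEM ≈ 6.032
Upper limit = 131 + 6.032 ≈ 137.032

137.03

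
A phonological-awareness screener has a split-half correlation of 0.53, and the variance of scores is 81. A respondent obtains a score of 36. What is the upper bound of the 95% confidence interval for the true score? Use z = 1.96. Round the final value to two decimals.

45.78

σ = 81^(1/2) = 9.0000
r_full = 2·0.53 / (1 + 0.53) ≃ 0.6928
SEM = 9.0000 × √(1 − 0.6928) = 9.0000 × √0.3072 ≃ 9.0000 × 0.5542 ≃ 4.9882
Margin = 1.96 × 4.9882 ≃ 9.7769
Upper limit = 36 + 9.7769 ≃ 45.7769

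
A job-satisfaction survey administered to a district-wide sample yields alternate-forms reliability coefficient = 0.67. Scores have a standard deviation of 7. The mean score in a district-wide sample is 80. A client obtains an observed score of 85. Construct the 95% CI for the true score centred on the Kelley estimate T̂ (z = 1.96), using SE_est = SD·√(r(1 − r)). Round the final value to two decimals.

[76.90, 89.80]

T̂ = 0.6700(85) + 0.3300(80) ≈ 83.3500
SE_est = SD · √(r(1 − r)) = 7.0000 · √0.2211 ≈ 7.0000 · 0.4702 ≈ 3.2915
95% CI: 83.3500 ± 6.4513 ≈ (76.8987, 89.8013)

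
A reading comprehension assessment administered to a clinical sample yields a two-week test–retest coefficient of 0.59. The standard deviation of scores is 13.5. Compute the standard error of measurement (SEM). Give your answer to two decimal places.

SEM = 13.5000*√(1 − 0.5900) ≈ 8.6442

8.64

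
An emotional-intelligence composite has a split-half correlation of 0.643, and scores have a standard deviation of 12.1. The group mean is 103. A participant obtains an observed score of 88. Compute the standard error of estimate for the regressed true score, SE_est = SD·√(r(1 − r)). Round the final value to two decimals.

Full-length reliability (Spearman-Brown) = 2(0.643)/(1+0.643) ≈ 0.7827
SE_est = 12.1000·√(0.7827·0.2173) ≈ 4.9900

4.99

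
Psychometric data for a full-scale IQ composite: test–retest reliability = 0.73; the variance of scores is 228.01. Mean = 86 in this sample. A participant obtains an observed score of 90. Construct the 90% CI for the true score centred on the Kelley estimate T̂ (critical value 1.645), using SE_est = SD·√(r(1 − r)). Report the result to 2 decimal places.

SD = √228.01 = 15.1000
T̂ = 0.7300(90) + 0.2700(86) ≈ 88.9200
SE_est = SD * √(r(1 − r)) = 15.1000 * √0.1971 ≈ 15.1000 * 0.4440 ≈ 6.7038
CI = 88.9200 ± 1.645 * 6.7038 → [77.8923, 99.9477]

[77.89, 99.95]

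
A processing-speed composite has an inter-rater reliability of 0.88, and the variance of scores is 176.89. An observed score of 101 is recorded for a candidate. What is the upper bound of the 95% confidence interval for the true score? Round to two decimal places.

110.03

σ = 176.89^(1/2) = 13.3000
SEM = 13.3000*√(1 − 0.8800) ≈ 4.6073
Margin = 1.96 * 4.6073 ≈ 9.0302
Upper limit = 101 + 9.0302 ≈ 110.0302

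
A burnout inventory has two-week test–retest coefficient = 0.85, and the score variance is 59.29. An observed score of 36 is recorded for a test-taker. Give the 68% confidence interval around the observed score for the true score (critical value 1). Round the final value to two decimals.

SD = √59.29 = 7.70000
SEM = 7.70000 × √(1 − 0.85000) = 7.70000 × √0.15000 ≈ 7.70000 × 0.38730 ≈ 2.98220
Half-width = 1×2.98220 ≈ 2.98220
CI = 36 ± 2.98220 → [33.01780, 38.98220]

[33.02, 38.98]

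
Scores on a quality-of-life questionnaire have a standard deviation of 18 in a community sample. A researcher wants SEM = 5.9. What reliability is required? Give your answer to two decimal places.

r = 1 − (5.9000/18)² ≈ 1 − 0.1074 ≈ 0.8926

0.89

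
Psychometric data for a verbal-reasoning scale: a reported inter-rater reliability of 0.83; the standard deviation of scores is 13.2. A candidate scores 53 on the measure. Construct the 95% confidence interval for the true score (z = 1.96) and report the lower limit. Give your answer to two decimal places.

SEM = 13.200 · √(1 − 0.830) = 13.200 · √0.170 ≈ 13.200 · 0.412 ≈ 5.442
1.96 · SEM ≈ 10.667
Lower bound: 53 − 10.667 = 42.333

42.33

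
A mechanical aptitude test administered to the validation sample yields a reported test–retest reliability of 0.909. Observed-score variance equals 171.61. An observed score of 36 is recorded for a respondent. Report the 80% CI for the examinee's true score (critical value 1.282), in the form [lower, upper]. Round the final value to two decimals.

[30.93, 41.07]

SD = √171.61 = 13.100
The standard error of measurement is 13.100·√(1 − 0.909) ≃ 13.100·0.302 ≃ 3.952.
1.282 · SEM ≃ 5.066
CI = 36 ± 5.066 → [30.934, 41.066]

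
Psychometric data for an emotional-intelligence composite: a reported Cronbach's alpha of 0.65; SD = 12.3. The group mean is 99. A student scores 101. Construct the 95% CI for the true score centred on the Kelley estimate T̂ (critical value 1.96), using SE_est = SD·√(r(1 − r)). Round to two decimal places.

[88.80, 111.80]

Estimated true score = 0.650·101 + (1 − 0.650)·99 ≃ 100.300
SE_est = SD · √(r(1 − r)) = 12.300 · √0.227 ≃ 12.300 · 0.477 ≃ 5.867
CI = 100.300 ± 1.96 · 5.867 → [88.801, 111.799]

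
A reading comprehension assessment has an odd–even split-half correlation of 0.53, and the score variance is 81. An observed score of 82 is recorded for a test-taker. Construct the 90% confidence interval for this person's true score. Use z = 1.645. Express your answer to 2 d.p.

[73.79, 90.21]

SD = √81 ≈ 9.000
Spearman-Brown: r = 2(0.53) / (1 + 0.53) = 1.060 / 1.530 ≈ 0.693
The standard error of measurement is 9.000*√(1 − 0.693) ≈ 9.000*0.554 ≈ 4.988.
Half-width = 1.645*4.988 ≈ 8.206
Interval: (73.794, 90.206)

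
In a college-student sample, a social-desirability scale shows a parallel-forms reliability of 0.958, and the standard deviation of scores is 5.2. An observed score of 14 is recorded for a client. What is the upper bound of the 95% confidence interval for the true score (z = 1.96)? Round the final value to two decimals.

16.09

SEM = 5.20000·√(1 − 0.95800) ≈ 1.06568
Half-width = 1.96·1.06568 ≈ 2.08874
Upper bound: 14 + 2.08874 = 16.08874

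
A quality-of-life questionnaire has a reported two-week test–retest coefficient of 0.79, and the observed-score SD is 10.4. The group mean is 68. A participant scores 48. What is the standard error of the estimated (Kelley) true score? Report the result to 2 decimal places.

4.24

SE_est = SD * √(r(1 − r)) = 10.4000 * √0.1659 ≈ 10.4000 * 0.4073 ≈ 4.2360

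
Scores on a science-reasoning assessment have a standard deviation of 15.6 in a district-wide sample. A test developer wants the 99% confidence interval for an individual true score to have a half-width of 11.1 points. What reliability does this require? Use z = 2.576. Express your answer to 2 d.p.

0.92

SEM needed = half-width / z = 11.1/2.576 ≈ 4.3090
r = 1 − (SEM / SD)² = 1 − (4.3090 / 15.6)² ≈ 1 − 0.0763 ≈ 0.9237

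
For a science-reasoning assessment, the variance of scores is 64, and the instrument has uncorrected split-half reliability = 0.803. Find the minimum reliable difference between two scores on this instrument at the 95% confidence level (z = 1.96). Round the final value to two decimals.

SD = √64 = 8.000
Spearman-Brown: r = 2(0.803) / (1 + 0.803) = 1.606 / 1.803 ≈ 0.891
SEM = 8.000 × √(1 − 0.891) = 8.000 × √0.109 ≈ 8.000 × 0.331 ≈ 2.644
Standard error of the difference = 2.644·√2 ≈ 3.740
Minimum reliable difference = 1.96 × SE_diff ≈ 1.96 × 3.740 ≈ 7.330

7.33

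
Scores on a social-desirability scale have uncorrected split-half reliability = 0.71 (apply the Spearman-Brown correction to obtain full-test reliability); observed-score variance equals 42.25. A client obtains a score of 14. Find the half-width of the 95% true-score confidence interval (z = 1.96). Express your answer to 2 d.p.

5.25

SD = √42.25 = 6.5000
r_full = 2·0.71 / (1 + 0.71) ≈ 0.8304
SEM = 6.5000·√(1 − 0.8304) ≈ 2.6768
Half-width = 1.96·2.6768 ≈ 5.2465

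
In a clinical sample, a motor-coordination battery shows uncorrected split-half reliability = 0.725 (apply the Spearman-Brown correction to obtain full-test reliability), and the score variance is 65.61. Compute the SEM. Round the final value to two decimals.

3.23

σ = 65.61^(1/2) = 8.1000
r_full = 2·0.725 / (1 + 0.725) ≃ 0.8406
The standard error of measurement is 8.1000×√(1 − 0.8406) ≃ 8.1000×0.3993 ≃ 3.2341.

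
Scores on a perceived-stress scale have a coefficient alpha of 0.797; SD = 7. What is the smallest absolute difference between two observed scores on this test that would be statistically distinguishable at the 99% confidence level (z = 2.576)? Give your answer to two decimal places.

SEM = 7.0000 * √(1 − 0.7970) = 7.0000 * √0.2030 ≈ 7.0000 * 0.4506 ≈ 3.1539
SE_diff = SEM * √2 ≈ 3.1539 * 1.4142 ≈ 4.4603
Smallest detectable difference = 2.576*4.4603 ≈ 11.4897

11.49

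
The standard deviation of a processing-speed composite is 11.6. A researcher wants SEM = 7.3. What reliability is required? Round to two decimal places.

0.60

Required reliability = 1 − (SEM/SD)² = 1 − 0.39603 ≈ 0.60397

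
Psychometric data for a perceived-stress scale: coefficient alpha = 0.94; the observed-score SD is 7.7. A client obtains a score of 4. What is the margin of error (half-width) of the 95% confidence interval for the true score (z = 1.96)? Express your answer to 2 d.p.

3.70

The standard error of measurement is 7.700×√(1 − 0.940) ≈ 7.700×0.245 ≈ 1.886.
Margin = 1.96 × 1.886 ≈ 3.697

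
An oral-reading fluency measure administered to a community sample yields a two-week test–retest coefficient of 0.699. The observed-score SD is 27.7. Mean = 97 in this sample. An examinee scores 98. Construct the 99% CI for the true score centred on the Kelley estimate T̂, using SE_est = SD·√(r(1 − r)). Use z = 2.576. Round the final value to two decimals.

T̂ = r·X + (1 − r)·M = 0.69900*98 + 0.30100*97 = 68.50200 + 29.19700 ≃ 97.69900
SE_est = 27.70000*√(0.69900*0.30100) ≃ 12.70579
99% CI: 97.69900 ± 32.73011 ≃ (64.96889, 130.42911)

[64.97, 130.43]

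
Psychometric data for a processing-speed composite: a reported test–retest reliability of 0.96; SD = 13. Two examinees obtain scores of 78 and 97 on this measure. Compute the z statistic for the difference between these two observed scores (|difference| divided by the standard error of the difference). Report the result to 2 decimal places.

SEM = 13.000 * √(1 − 0.960) = 13.000 * √0.040 ≈ 13.000 * 0.200 ≈ 2.600
Standard error of the difference = 2.600·√2 ≈ 3.677
z = 19 / 3.677 ≈ 5.167

5.17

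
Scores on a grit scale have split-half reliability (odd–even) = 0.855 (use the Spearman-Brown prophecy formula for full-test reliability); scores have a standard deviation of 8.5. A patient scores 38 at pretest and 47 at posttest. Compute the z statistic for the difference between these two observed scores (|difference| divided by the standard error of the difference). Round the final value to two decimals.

2.68

r_full = 2·0.855 / (1 + 0.855) ≈ 0.922
The standard error of measurement is 8.500*√(1 − 0.922) ≈ 8.500*0.280 ≈ 2.376.
SE_diff = SEM * √2 ≈ 2.376 * 1.414 ≈ 3.361
z = 9 / 3.361 ≈ 2.678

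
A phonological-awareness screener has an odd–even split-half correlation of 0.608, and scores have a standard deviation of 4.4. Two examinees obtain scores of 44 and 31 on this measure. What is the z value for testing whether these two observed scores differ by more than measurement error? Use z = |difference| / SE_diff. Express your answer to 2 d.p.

Spearman-Brown: r = 2(0.608) / (1 + 0.608) = 1.216 / 1.608 ≈ 0.756
The standard error of measurement is 4.400*√(1 − 0.756) ≈ 4.400*0.494 ≈ 2.172.
SE_diff = SEM * √2 ≈ 2.172 * 1.414 ≈ 3.072
z = |44 − 31| / 3.072 = 13 / 3.072 ≈ 4.231

4.23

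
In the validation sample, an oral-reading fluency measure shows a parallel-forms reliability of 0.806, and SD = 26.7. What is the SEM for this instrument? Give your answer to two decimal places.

11.76

SEM = 26.7000 * √(1 − 0.8060) = 26.7000 * √0.1940 ≈ 26.7000 * 0.4405 ≈ 11.7601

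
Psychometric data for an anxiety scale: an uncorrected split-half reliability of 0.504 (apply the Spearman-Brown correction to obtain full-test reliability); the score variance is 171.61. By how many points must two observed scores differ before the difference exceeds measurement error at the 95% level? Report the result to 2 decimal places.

20.85

SD = √171.61 ≈ 13.10000
r_full = 2·0.504 / (1 + 0.504) ≈ 0.67021
SEM = 13.10000 * √(1 − 0.67021) = 13.10000 * √0.32979 ≈ 13.10000 * 0.57427 ≈ 7.52295
SE_diff = √2 * SEM ≈ 10.63906
Smallest detectable difference = 1.96*10.63906 ≈ 20.85256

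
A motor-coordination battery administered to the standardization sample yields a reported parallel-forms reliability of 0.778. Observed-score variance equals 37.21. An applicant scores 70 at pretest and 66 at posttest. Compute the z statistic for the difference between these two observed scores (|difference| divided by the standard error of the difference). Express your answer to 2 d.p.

0.98

SD = √37.21 = 6.100
SEM = 6.100 * √(1 − 0.778) = 6.100 * √0.222 ≃ 6.100 * 0.471 ≃ 2.874
Standard error of the difference = 2.874·√2 ≃ 4.065
z = 4 / 4.065 ≃ 0.984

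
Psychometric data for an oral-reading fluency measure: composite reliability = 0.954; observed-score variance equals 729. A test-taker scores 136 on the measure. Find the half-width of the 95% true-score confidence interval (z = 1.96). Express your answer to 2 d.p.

11.35

SD = √729 ≈ 27.000
SEM = 27.000 * √(1 − 0.954) = 27.000 * √0.046 ≈ 27.000 * 0.214 ≈ 5.791
1.96 * SEM ≈ 11.350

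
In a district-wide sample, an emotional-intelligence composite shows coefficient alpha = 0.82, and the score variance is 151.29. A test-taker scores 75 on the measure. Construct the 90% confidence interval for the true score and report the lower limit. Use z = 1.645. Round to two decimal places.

66.42

σ = 151.29^(1/2) = 12.300
SEM = 12.300·√(1 − 0.820) ≈ 5.218
1.645 · SEM ≈ 8.584
Lower bound: 75 − 8.584 = 66.416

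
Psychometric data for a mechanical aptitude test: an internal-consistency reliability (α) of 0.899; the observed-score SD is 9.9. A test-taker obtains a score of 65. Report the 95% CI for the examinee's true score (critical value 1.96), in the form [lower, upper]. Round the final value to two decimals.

[58.83, 71.17]

SEM = 9.900×√(1 − 0.899) ≈ 3.146
1.96 × SEM ≈ 6.167
CI = 65 ± 6.167 → [58.833, 71.167]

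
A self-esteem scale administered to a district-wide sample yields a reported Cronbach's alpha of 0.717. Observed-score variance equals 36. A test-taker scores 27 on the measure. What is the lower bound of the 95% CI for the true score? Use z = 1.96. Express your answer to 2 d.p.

σ = 36^(1/2) = 6.000
The standard error of measurement is 6.000·√(1 − 0.717) ≃ 6.000·0.532 ≃ 3.192.
Margin = 1.96 · 3.192 ≃ 6.256
Lower bound: 27 − 6.256 = 20.744

20.74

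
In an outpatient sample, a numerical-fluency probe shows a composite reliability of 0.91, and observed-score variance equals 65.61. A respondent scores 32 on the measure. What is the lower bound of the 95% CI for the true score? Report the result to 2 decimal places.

27.24

σ = 65.61^(1/2) = 8.1000
SEM = 8.1000 · √(1 − 0.9100) = 8.1000 · √0.0900 ≈ 8.1000 · 0.3000 ≈ 2.4300
Margin = 1.96 · 2.4300 ≈ 4.7628
Lower bound: 32 − 4.7628 = 27.2372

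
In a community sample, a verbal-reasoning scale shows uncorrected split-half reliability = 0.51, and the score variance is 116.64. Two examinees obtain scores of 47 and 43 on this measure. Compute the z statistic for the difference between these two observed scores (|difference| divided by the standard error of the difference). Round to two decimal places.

0.46

SD = √116.64 ≈ 10.800
Full-length reliability (Spearman-Brown) = 2(0.51)/(1+0.51) ≈ 0.675
SEM = 10.800 * √(1 − 0.675) = 10.800 * √0.325 ≈ 10.800 * 0.570 ≈ 6.152
SE_diff = √2 * SEM ≈ 8.701
z = 4 / 8.701 ≈ 0.460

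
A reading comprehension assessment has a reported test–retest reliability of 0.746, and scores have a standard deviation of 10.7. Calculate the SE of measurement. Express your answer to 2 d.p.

5.39

SEM = 10.700 * √(1 − 0.746) = 10.700 * √0.254 ≃ 10.700 * 0.504 ≃ 5.393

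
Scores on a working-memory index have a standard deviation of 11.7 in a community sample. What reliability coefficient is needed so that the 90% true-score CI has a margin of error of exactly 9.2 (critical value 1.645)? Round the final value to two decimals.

Required SEM = 9.2 / 1.645 ≈ 5.593
r = 1 − (5.593/11.7)² ≈ 1 − 0.228 ≈ 0.772

0.77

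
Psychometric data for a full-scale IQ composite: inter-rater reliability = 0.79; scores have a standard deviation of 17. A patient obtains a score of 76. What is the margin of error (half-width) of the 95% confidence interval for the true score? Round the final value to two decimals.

The standard error of measurement is 17.000*√(1 − 0.790) ≈ 17.000*0.458 ≈ 7.790.
1.96 * SEM ≈ 15.269

15.27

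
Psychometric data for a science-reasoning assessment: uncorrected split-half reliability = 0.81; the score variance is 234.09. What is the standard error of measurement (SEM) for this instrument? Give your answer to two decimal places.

SD = √234.09 = 15.3000
Full-length reliability (Spearman-Brown) = 2(0.81)/(1+0.81) ≈ 0.8950
SEM = 15.3000 × √(1 − 0.8950) = 15.3000 × √0.1050 ≈ 15.3000 × 0.3240 ≈ 4.9571

4.96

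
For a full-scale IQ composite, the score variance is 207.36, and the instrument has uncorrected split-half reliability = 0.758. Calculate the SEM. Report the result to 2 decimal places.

5.34

σ = 207.36^(1/2) = 14.4000
r_full = 2·0.758 / (1 + 0.758) ≈ 0.8623
The standard error of measurement is 14.4000×√(1 − 0.8623) ≈ 14.4000×0.3710 ≈ 5.3427.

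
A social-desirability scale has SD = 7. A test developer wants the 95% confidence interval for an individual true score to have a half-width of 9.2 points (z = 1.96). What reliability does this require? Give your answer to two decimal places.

SEM needed = half-width / z = 9.2/1.96 ≈ 4.694
r = 1 − (4.694/7)² ≈ 1 − 0.450 ≈ 0.550

0.55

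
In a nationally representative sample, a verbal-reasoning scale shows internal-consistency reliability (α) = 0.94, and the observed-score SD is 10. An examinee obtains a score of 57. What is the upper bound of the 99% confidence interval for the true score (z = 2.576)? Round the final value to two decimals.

SEM = 10.0000 × √(1 − 0.9400) = 10.0000 × √0.0600 ≃ 10.0000 × 0.2449 ≃ 2.4495
2.576 × SEM ≃ 6.3099
Upper bound: 57 + 6.3099 = 63.3099

63.31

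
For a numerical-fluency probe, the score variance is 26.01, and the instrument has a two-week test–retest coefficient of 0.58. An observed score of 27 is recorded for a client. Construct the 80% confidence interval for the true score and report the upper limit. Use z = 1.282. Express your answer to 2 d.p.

σ = 26.01^(1/2) = 5.10000
SEM = 5.10000 · √(1 − 0.58000) = 5.10000 · √0.42000 ≈ 5.10000 · 0.64807 ≈ 3.30518
1.282 · SEM ≈ 4.23724
Upper limit = 27 + 4.23724 ≈ 31.23724

31.24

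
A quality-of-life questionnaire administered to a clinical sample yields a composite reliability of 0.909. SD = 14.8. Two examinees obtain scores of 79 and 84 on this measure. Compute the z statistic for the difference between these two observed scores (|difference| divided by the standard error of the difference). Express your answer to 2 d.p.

0.79

SEM = 14.8000 · √(1 − 0.9090) = 14.8000 · √0.0910 ≈ 14.8000 · 0.3017 ≈ 4.4646
SE_diff = √2 · SEM ≈ 6.3139
z = |79 − 84| / 6.3139 = 5 / 6.3139 ≈ 0.7919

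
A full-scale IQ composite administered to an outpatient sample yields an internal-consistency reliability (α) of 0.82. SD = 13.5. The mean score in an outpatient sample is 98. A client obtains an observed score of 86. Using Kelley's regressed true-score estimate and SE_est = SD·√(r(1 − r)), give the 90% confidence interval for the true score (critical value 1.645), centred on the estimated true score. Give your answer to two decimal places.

[79.63, 96.69]

T̂ = r·X + (1 − r)·M = 0.8200*86 + 0.1800*98 = 70.5200 + 17.6400 ≈ 88.1600
SE_est = SD * √(r(1 − r)) = 13.5000 * √0.1476 ≈ 13.5000 * 0.3842 ≈ 5.1865
CI = 88.1600 ± 1.645 * 5.1865 → [79.6282, 96.6918]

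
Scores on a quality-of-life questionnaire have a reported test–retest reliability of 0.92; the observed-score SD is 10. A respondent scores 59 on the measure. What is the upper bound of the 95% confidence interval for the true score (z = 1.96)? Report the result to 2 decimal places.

64.54

The standard error of measurement is 10.0000×√(1 − 0.9200) ≃ 10.0000×0.2828 ≃ 2.8284.
Half-width = 1.96×2.8284 ≃ 5.5437
Upper bound: 59 + 5.5437 = 64.5437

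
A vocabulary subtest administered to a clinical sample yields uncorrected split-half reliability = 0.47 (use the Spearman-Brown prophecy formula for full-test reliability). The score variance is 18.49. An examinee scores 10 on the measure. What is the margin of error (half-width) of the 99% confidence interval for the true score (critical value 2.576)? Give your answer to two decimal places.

6.65

σ = 18.49^(1/2) = 4.300
Full-length reliability (Spearman-Brown) = 2(0.47)/(1+0.47) ≈ 0.639
SEM = 4.300 · √(1 − 0.639) = 4.300 · √0.361 ≈ 4.300 · 0.600 ≈ 2.582
Half-width = 2.576·2.582 ≈ 6.651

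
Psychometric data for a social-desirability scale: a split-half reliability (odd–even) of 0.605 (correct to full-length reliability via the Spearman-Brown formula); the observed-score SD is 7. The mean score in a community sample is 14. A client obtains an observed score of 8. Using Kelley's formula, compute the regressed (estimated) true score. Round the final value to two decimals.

9.48

r_full = 2·0.605 / (1 + 0.605) ≃ 0.7539
T̂ = r·X + (1 − r)·M = 0.7539·8 + 0.2461·14 ≃ 6.0312 + 3.4455 ≃ 9.4766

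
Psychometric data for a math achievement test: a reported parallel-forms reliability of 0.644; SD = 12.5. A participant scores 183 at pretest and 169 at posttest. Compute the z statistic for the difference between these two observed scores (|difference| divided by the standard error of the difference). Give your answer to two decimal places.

1.33

The standard error of measurement is 12.5000·√(1 − 0.6440) ≃ 12.5000·0.5967 ≃ 7.4582.
SE_diff = √2 · SEM ≃ 10.5475
z = |183 − 169| / 10.5475 = 14 / 10.5475 ≃ 1.3273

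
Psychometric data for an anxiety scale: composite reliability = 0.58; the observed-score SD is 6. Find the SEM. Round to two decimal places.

3.89

The standard error of measurement is 6.00000*√(1 − 0.58000) ≃ 6.00000*0.64807 ≃ 3.88844.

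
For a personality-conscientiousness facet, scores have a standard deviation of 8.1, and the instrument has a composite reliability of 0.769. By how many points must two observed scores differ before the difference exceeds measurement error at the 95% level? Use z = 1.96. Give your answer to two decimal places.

The standard error of measurement is 8.1000×√(1 − 0.7690) ≈ 8.1000×0.4806 ≈ 3.8931.
SE_diff = √2 × SEM ≈ 5.5056
Smallest detectable difference = 1.96×5.5056 ≈ 10.7910

10.79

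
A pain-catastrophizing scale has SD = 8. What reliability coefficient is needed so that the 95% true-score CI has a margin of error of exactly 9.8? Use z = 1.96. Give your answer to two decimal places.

0.61

SEM needed = half-width / z = 9.8/1.96 ≃ 5.000
r = 1 − (5.000/8)² ≃ 1 − 0.391 ≃ 0.609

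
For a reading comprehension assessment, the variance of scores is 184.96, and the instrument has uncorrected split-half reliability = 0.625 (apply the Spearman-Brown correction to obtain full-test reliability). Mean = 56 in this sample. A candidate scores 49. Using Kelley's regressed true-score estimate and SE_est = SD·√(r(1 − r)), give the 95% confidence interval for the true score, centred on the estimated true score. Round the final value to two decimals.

[39.38, 61.85]

SD = √184.96 ≈ 13.6000
Full-length reliability (Spearman-Brown) = 2(0.625)/(1+0.625) ≈ 0.7692
Estimated true score = 0.7692×49 + (1 − 0.7692)×56 ≈ 50.6154
SE_est = SD × √(r(1 − r)) = 13.6000 × √0.1775 ≈ 13.6000 × 0.4213 ≈ 5.7300
CI = 50.6154 ± 1.96 × 5.7300 → [39.3845, 61.8462]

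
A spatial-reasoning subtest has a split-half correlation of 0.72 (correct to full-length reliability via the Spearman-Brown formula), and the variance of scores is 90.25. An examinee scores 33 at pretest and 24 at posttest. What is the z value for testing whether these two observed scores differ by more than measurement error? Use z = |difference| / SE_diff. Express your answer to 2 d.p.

1.66

SD = √90.25 ≈ 9.5000
Spearman-Brown: r = 2(0.72) / (1 + 0.72) = 1.4400 / 1.7200 ≈ 0.8372
SEM = 9.5000×√(1 − 0.8372) ≈ 3.8330
SE_diff = SEM × √2 ≈ 3.8330 × 1.4142 ≈ 5.4207
z = |33 − 24| / 5.4207 = 9 / 5.4207 ≈ 1.6603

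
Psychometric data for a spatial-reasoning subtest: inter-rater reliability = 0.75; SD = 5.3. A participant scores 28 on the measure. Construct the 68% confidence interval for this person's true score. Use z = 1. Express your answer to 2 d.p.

SEM = 5.3000×√(1 − 0.7500) ≈ 2.6500
Margin = 1 × 2.6500 ≈ 2.6500
Interval: (25.3500, 30.6500)

[25.35, 30.65]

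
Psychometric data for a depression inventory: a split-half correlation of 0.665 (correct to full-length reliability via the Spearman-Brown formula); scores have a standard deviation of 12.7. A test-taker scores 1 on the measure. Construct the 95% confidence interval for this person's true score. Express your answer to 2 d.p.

[-10.17, 12.17]

Spearman-Brown: r = 2(0.665) / (1 + 0.665) = 1.3300 / 1.6650 ≈ 0.7988
The standard error of measurement is 12.7000·√(1 − 0.7988) ≈ 12.7000·0.4486 ≈ 5.6966.
Half-width = 1.96·5.6966 ≈ 11.1654
CI = 1 ± 11.1654 → [-10.1654, 12.1654]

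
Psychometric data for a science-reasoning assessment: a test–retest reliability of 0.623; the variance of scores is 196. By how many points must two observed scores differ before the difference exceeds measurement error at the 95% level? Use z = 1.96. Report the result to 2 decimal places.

σ = 196^(1/2) = 14.00000
SEM = 14.00000*√(1 − 0.62300) ≈ 8.59605
Standard error of the difference = 8.59605·√2 ≈ 12.15664
Smallest detectable difference = 1.96*12.15664 ≈ 23.82702

23.83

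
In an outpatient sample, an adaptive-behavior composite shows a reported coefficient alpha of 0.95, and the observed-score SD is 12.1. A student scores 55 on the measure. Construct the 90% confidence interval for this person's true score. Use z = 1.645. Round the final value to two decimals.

SEM = 12.1000*√(1 − 0.9500) ≈ 2.7056
Margin = 1.645 * 2.7056 ≈ 4.4508
CI = 55 ± 4.4508 → [50.5492, 59.4508]

[50.55, 59.45]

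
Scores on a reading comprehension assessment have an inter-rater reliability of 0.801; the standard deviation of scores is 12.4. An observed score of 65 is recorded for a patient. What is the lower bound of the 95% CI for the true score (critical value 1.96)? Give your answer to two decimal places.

SEM = 12.4000 × √(1 − 0.8010) = 12.4000 × √0.1990 ≈ 12.4000 × 0.4461 ≈ 5.5316
Half-width = 1.96×5.5316 ≈ 10.8419
Lower limit = 65 − 10.8419 ≈ 54.1581

54.16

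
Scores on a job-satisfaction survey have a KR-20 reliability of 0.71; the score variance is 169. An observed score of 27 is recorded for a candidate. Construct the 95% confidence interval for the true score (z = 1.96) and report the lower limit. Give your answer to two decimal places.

13.28

σ = 169^(1/2) = 13.0000
SEM = 13.0000 × √(1 − 0.7100) = 13.0000 × √0.2900 ≃ 13.0000 × 0.5385 ≃ 7.0007
Margin = 1.96 × 7.0007 ≃ 13.7214
Lower limit = 27 − 13.7214 ≃ 13.2786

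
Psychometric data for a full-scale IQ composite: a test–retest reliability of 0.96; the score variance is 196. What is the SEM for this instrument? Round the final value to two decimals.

2.80

SD = √196 ≈ 14.0000
SEM = 14.0000 · √(1 − 0.9600) = 14.0000 · √0.0400 ≈ 14.0000 · 0.2000 ≈ 2.8000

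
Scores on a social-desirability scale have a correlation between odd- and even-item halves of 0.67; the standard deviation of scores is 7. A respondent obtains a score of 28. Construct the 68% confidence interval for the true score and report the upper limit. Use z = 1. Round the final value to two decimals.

Spearman-Brown: r = 2(0.67) / (1 + 0.67) = 1.34000 / 1.67000 ≈ 0.80240
The standard error of measurement is 7.00000*√(1 − 0.80240) ≈ 7.00000*0.44453 ≈ 3.11169.
Half-width = 1*3.11169 ≈ 3.11169
Upper bound: 28 + 3.11169 = 31.11169

31.11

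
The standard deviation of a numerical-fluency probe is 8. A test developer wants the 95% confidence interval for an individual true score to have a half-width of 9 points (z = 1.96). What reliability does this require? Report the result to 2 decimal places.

0.67

Required SEM = 9 / 1.96 ≈ 4.5918
r = 1 − (4.5918/8)² ≈ 1 − 0.3295 ≈ 0.6705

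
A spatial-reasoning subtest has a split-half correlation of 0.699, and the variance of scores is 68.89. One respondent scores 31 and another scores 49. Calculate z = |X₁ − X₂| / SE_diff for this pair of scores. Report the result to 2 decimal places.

SD = √68.89 = 8.300
Spearman-Brown: r = 2(0.699) / (1 + 0.699) = 1.398 / 1.699 ≃ 0.823
SEM = 8.300 · √(1 − 0.823) = 8.300 · √0.177 ≃ 8.300 · 0.421 ≃ 3.494
Standard error of the difference = 3.494·√2 ≃ 4.941
z = |31 − 49| / 4.941 = 18 / 4.941 ≃ 3.643

3.64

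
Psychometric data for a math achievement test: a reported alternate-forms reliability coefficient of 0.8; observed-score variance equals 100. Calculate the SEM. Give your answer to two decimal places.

4.47

SD = √100 ≈ 10.00000
The standard error of measurement is 10.00000*√(1 − 0.80000) ≈ 10.00000*0.44721 ≈ 4.47214.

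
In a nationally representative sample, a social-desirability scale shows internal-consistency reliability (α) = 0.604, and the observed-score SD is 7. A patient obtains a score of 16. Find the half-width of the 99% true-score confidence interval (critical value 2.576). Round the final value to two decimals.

11.35

SEM = 7.00000×√(1 − 0.60400) ≈ 4.40500
Margin = 2.576 × 4.40500 ≈ 11.34727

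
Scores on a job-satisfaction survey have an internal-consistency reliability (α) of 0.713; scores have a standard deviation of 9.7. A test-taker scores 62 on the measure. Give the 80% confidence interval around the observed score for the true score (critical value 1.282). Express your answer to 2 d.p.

[55.34, 68.66]

The standard error of measurement is 9.700×√(1 − 0.713) ≃ 9.700×0.536 ≃ 5.197.
1.282 × SEM ≃ 6.662
Interval: (55.338, 68.662)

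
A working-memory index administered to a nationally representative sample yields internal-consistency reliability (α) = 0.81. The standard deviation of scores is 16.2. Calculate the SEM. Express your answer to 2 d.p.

SEM = 16.200 × √(1 − 0.810) = 16.200 × √0.190 ≈ 16.200 × 0.436 ≈ 7.061

7.06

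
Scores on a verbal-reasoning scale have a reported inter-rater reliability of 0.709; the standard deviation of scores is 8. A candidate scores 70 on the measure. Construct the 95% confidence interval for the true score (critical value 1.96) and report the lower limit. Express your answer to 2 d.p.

61.54

SEM = 8.00000×√(1 − 0.70900) ≈ 4.31555
1.96 × SEM ≈ 8.45848
Lower bound: 70 − 8.45848 = 61.54152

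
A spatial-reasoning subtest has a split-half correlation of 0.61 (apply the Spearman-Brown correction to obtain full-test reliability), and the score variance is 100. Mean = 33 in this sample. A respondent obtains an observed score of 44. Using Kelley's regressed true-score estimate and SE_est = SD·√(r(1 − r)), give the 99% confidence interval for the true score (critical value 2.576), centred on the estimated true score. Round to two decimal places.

[30.30, 52.37]

σ = 100^(1/2) = 10.0000
Full-length reliability (Spearman-Brown) = 2(0.61)/(1+0.61) ≈ 0.7578
Estimated true score = 0.7578×44 + (1 − 0.7578)×33 ≈ 41.3354
SE_est = SD × √(r(1 − r)) = 10.0000 × √0.1836 ≈ 10.0000 × 0.4284 ≈ 4.2844
CI = 41.3354 ± 2.576 × 4.2844 → [30.2989, 52.3719]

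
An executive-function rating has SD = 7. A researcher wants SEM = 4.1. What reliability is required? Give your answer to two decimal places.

0.66

r = 1 − (4.100/7)² ≈ 1 − 0.343 ≈ 0.657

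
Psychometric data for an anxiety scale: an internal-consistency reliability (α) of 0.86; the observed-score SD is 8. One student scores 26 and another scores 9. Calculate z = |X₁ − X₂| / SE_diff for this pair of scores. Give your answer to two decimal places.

The standard error of measurement is 8.0000*√(1 − 0.8600) ≈ 8.0000*0.3742 ≈ 2.9933.
SE_diff = √2 * SEM ≈ 4.2332
z = |26 − 9| / 4.2332 = 17 / 4.2332 ≈ 4.0159

4.02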